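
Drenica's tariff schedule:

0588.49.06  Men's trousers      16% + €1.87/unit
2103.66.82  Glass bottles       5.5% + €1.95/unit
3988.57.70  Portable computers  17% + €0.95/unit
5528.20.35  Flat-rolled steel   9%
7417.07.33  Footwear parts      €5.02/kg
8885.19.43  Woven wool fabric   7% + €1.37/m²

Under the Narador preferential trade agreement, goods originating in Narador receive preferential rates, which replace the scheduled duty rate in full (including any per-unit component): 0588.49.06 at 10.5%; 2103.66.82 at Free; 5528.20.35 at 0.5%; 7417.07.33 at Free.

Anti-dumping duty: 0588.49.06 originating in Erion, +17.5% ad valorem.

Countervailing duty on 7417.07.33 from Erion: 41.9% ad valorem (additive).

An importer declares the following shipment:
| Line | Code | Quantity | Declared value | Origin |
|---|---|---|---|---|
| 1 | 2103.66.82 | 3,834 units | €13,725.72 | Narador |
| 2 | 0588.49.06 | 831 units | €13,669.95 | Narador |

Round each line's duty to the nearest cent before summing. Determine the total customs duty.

€1,435.34

Line 1 (2103.66.82, Narador, 3,834 units, €13,725.72):
Base rate for 2103.66.82 is 5.5% + €1.95/unit.
Origin Narador qualifies under the Drenica–Narador agreement and 2103.66.82 is covered: preferential rate Free applies instead.
Duty = €13,725.72 × 0% = €0.00.
Line 2 (0588.49.06, Narador, 831 units, €13,669.95):
Base rate for 0588.49.06 is 16% + €1.87/unit.
Origin Narador qualifies under the Drenica–Narador agreement and 0588.49.06 is covered: preferential rate 10.5% applies instead.
The additional-duty order on 0588.49.06 targets Erion, not Narador; it does not apply.
Duty = €13,669.95 × 10.5% = €1,435.34.
Total = €0.00 + €1,435.34 = €1,435.34.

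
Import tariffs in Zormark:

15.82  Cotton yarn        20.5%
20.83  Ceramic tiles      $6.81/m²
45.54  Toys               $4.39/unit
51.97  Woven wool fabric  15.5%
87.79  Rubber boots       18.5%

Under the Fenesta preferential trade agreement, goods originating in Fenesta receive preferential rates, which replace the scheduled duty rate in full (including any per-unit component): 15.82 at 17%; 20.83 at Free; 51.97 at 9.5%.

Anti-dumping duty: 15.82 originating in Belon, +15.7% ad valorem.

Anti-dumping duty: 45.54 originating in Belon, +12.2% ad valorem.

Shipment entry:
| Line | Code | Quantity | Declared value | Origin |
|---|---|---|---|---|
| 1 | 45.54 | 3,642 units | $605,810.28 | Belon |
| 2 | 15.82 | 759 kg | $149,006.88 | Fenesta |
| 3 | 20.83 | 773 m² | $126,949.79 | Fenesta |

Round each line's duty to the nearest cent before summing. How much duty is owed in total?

$115,228.40

Line 1 (45.54, Belon, 3,642 units, $605,810.28):
Base rate for 45.54 is $4.39/unit.
Additional duty on 45.54 from Belon: +12.2% ad valorem. Applied ad valorem rate = 12.2%.
Duty = $605,810.28 × 12.2% + 3,642 × $4.39 = $89,897.23.
Line 2 (15.82, Fenesta, 759 kg, $149,006.88):
Base rate for 15.82 is 20.5%.
Origin Fenesta qualifies under the Zormark–Fenesta agreement and 15.82 is covered: preferential rate 17% applies instead.
The additional-duty order on 15.82 targets Belon, not Fenesta; it does not apply.
Duty = $149,006.88 × 17% = $25,331.17.
Line 3 (20.83, Fenesta, 773 m², $126,949.79):
Base rate for 20.83 is $6.81/m².
Origin Fenesta qualifies under the Zormark–Fenesta agreement and 20.83 is covered: preferential rate Free applies instead.
Duty = $126,949.79 × 0% = $0.00.
Total = $89,897.23 + $25,331.17 + $0.00 = $115,228.40.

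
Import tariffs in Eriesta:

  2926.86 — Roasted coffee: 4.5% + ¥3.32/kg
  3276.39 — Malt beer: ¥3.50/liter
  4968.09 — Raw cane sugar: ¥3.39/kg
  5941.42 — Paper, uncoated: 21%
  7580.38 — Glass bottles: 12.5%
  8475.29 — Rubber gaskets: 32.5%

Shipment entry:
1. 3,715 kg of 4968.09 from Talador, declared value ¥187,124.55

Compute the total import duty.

Line 1 (4968.09, Talador, 3,715 kg, ¥187,124.55):
Base rate for 4968.09 is ¥3.39/kg.
Duty = 3,715 × ¥3.39 = ¥12,593.85.

¥12,593.85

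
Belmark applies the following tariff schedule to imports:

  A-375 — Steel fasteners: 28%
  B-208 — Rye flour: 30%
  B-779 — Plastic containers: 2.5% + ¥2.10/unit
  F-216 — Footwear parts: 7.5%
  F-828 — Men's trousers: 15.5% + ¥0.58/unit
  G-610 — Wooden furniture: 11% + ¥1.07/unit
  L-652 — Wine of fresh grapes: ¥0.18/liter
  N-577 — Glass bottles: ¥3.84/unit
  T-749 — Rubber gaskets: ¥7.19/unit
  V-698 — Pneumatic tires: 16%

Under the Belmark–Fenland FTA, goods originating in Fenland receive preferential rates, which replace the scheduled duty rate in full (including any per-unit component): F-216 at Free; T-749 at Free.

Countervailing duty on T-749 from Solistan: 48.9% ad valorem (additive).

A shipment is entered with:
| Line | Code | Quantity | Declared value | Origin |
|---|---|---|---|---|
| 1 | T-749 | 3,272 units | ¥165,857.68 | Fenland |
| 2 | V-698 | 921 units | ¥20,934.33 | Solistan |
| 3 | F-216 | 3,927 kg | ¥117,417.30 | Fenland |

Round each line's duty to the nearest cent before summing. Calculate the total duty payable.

¥3,349.49

Line 1 (T-749, Fenland, 3,272 units, ¥165,857.68):
Base rate for T-749 is ¥7.19/unit.
Origin Fenland qualifies under the Belmark–Fenland agreement and T-749 is covered: preferential rate Free applies instead.
The additional-duty order on T-749 targets Solistan, not Fenland; it does not apply.
Duty = ¥165,857.68 × 0% = ¥0.00.
Line 2 (V-698, Solistan, 921 units, ¥20,934.33):
Base rate for V-698 is 16%.
Duty = ¥20,934.33 × 16% = ¥3,349.49.
Line 3 (F-216, Fenland, 3,927 kg, ¥117,417.30):
Base rate for F-216 is 7.5%.
Origin Fenland qualifies under the Belmark–Fenland agreement and F-216 is covered: preferential rate Free applies instead.
Duty = ¥117,417.30 × 0% = ¥0.00.
Total = ¥0.00 + ¥3,349.49 + ¥0.00 = ¥3,349.49.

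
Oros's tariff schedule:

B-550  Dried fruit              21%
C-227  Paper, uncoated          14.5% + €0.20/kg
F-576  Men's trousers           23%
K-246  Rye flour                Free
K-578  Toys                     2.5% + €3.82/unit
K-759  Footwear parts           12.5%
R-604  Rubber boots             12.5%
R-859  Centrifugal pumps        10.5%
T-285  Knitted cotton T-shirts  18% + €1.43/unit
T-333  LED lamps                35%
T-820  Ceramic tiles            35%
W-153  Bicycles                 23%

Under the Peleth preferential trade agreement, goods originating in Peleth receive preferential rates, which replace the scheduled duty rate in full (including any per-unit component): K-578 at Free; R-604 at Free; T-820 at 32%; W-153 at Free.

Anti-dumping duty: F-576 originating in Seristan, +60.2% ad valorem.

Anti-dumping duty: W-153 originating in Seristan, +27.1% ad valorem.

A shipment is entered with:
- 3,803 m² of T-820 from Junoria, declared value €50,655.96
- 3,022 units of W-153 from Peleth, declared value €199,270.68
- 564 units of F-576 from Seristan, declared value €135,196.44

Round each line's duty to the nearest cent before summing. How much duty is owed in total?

€130,213.03

Line 1 (T-820, Junoria, 3,803 m², €50,655.96):
Base rate for T-820 is 35%.
T-820 has an FTA preferential rate, but origin Junoria is not Peleth; base rate stands.
Duty = €50,655.96 × 35% = €17,729.59.
Line 2 (W-153, Peleth, 3,022 units, €199,270.68):
Base rate for W-153 is 23%.
Origin Peleth qualifies under the Oros–Peleth agreement and W-153 is covered: preferential rate Free applies instead.
The additional-duty order on W-153 targets Seristan, not Peleth; it does not apply.
Duty = €199,270.68 × 0% = €0.00.
Line 3 (F-576, Seristan, 564 units, €135,196.44):
Base rate for F-576 is 23%.
Additional duty on F-576 from Seristan: +60.2%. Applied ad valorem rate: 23% + 60.2% = 83.2%.
Duty = €135,196.44 × 83.2% = €112,483.44.
Total = €17,729.59 + €0.00 + €112,483.44 = €130,213.03.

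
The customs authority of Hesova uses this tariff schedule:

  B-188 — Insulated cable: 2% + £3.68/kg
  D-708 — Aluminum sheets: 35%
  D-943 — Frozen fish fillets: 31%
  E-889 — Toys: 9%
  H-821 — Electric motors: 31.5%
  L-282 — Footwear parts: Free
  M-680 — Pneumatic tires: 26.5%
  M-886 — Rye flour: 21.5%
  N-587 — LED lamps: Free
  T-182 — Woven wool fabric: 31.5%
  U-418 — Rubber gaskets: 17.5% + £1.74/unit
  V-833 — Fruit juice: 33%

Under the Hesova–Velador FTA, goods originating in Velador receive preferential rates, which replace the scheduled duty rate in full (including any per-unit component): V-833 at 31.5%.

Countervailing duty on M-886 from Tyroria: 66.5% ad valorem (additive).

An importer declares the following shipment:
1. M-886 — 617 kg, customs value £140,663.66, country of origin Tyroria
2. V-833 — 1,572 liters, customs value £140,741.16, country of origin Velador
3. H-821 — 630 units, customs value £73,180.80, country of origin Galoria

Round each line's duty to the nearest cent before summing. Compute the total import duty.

£191,169.44

Line 1 (M-886, Tyroria, 617 kg, £140,663.66):
Base rate for M-886 is 21.5%.
Additional duty on M-886 from Tyroria: +66.5%. Applied ad valorem rate: 21.5% + 66.5% = 88%.
Duty = £140,663.66 × 88% = £123,784.02.
Line 2 (V-833, Velador, 1,572 liters, £140,741.16):
Base rate for V-833 is 33%.
Origin Velador qualifies under the Hesova–Velador agreement and V-833 is covered: preferential rate 31.5% applies instead.
Duty = £140,741.16 × 31.5% = £44,333.47.
Line 3 (H-821, Galoria, 630 units, £73,180.80):
Base rate for H-821 is 31.5%.
Duty = £73,180.80 × 31.5% = £23,051.95.
Total = £123,784.02 + £44,333.47 + £23,051.95 = £191,169.44.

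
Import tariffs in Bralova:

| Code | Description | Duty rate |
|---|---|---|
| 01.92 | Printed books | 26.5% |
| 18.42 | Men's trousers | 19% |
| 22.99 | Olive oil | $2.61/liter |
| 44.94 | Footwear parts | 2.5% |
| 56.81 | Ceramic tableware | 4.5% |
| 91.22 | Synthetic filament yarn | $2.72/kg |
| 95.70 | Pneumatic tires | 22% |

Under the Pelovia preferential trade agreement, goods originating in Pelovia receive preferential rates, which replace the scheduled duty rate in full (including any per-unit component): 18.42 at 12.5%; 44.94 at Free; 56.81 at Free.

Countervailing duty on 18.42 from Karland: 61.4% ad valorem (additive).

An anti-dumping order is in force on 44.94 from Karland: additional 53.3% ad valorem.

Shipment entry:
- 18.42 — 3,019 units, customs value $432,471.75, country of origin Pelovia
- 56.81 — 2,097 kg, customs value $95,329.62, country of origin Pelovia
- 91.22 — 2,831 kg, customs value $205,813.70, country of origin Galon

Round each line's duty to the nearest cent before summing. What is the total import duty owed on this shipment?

Line 1 (18.42, Pelovia, 3,019 units, $432,471.75):
Base rate for 18.42 is 19%.
Origin Pelovia qualifies under the Bralova–Pelovia agreement and 18.42 is covered: preferential rate 12.5% applies instead.
The additional-duty order on 18.42 targets Karland, not Pelovia; it does not apply.
Duty = $432,471.75 × 12.5% = $54,058.97.
Line 2 (56.81, Pelovia, 2,097 kg, $95,329.62):
Base rate for 56.81 is 4.5%.
Origin Pelovia qualifies under the Bralova–Pelovia agreement and 56.81 is covered: preferential rate Free applies instead.
Duty = $95,329.62 × 0% = $0.00.
Line 3 (91.22, Galon, 2,831 kg, $205,813.70):
Base rate for 91.22 is $2.72/kg.
Duty = 2,831 × $2.72 = $7,700.32.
Total = $54,058.97 + $0.00 + $7,700.32 = $61,759.29.

$61,759.29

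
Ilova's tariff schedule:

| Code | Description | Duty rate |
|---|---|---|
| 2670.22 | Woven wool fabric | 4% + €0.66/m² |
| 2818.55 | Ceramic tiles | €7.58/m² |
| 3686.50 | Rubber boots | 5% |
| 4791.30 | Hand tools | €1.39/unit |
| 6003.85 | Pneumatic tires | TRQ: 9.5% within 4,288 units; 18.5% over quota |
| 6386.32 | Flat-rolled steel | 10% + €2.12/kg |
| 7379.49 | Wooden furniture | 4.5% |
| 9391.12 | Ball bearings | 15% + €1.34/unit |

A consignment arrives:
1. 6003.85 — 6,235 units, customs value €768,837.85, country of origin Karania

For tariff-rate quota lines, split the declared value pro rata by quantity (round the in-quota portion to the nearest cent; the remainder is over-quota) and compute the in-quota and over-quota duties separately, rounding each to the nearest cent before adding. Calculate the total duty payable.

Line 1 (6003.85, Karania, 6,235 units, €768,837.85):
Code 6003.85 is under a tariff-rate quota (threshold 4,288 units). In-quota: 4,288 units at 9.5%; over-quota: 1,947 units at 18.5%.
Pro-rata value split: in-quota = €768,837.85 × 4,288/6,235 = €528,753.28; over-quota = €768,837.85 − €528,753.28 = €240,084.57.
In-quota duty = €528,753.28 × 9.5% = €50,231.56. Over-quota duty = €240,084.57 × 18.5% = €44,415.65.
Line duty = €50,231.56 + €44,415.65 = €94,647.21.

€94,647.21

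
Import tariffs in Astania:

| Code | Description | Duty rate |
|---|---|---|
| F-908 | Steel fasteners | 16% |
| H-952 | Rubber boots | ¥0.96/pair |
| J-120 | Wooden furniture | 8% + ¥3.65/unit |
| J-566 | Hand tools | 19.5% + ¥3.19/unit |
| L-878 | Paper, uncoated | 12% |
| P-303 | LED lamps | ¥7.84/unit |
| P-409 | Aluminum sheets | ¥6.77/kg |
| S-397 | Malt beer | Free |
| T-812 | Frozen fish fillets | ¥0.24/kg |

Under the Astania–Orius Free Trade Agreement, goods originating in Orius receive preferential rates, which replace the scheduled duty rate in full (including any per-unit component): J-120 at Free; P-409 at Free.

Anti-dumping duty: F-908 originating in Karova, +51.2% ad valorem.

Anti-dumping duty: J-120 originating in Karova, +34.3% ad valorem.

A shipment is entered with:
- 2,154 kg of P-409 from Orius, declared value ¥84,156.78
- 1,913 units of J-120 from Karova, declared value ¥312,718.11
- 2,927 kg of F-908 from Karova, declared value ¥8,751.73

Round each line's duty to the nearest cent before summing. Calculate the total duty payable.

Line 1 (P-409, Orius, 2,154 kg, ¥84,156.78):
Base rate for P-409 is ¥6.77/kg.
Origin Orius qualifies under the Astania–Orius agreement and P-409 is covered: preferential rate Free applies instead.
Duty = ¥84,156.78 × 0% = ¥0.00.
Line 2 (J-120, Karova, 1,913 units, ¥312,718.11):
Base rate for J-120 is 8% + ¥3.65/unit.
J-120 has an FTA preferential rate, but origin Karova is not Orius; base rate stands.
Additional duty on J-120 from Karova: +34.3%. Applied ad valorem rate: 8% + 34.3% = 42.3%.
Duty = ¥312,718.11 × 42.3% + 1,913 × ¥3.65 = ¥139,262.21.
Line 3 (F-908, Karova, 2,927 kg, ¥8,751.73):
Base rate for F-908 is 16%.
Additional duty on F-908 from Karova: +51.2%. Applied ad valorem rate: 16% + 51.2% = 67.2%.
Duty = ¥8,751.73 × 67.2% = ¥5,881.16.
Total = ¥0.00 + ¥139,262.21 + ¥5,881.16 = ¥145,143.37.

¥145,143.37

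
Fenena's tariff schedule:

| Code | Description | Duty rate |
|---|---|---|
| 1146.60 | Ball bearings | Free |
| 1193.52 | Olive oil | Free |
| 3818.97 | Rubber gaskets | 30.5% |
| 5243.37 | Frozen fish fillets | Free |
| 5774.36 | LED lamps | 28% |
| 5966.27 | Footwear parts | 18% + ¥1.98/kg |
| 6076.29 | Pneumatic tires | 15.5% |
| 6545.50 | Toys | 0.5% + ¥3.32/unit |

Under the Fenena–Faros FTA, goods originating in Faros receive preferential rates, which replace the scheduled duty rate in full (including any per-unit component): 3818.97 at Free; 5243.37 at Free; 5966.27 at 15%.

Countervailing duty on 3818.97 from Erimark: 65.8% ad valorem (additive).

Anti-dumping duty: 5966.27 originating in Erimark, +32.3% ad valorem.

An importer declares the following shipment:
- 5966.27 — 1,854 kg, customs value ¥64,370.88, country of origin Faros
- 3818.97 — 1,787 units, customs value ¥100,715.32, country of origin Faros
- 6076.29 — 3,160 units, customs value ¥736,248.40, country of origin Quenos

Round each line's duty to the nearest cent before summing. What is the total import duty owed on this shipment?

¥123,774.13

Line 1 (5966.27, Faros, 1,854 kg, ¥64,370.88):
Base rate for 5966.27 is 18% + ¥1.98/kg.
Origin Faros qualifies under the Fenena–Faros agreement and 5966.27 is covered: preferential rate 15% applies instead.
The additional-duty order on 5966.27 targets Erimark, not Faros; it does not apply.
Duty = ¥64,370.88 × 15% = ¥9,655.63.
Line 2 (3818.97, Faros, 1,787 units, ¥100,715.32):
Base rate for 3818.97 is 30.5%.
Origin Faros qualifies under the Fenena–Faros agreement and 3818.97 is covered: preferential rate Free applies instead.
The additional-duty order on 3818.97 targets Erimark, not Faros; it does not apply.
Duty = ¥100,715.32 × 0% = ¥0.00.
Line 3 (6076.29, Quenos, 3,160 units, ¥736,248.40):
Base rate for 6076.29 is 15.5%.
Duty = ¥736,248.40 × 15.5% = ¥114,118.50.
Total = ¥9,655.63 + ¥0.00 + ¥114,118.50 = ¥123,774.13.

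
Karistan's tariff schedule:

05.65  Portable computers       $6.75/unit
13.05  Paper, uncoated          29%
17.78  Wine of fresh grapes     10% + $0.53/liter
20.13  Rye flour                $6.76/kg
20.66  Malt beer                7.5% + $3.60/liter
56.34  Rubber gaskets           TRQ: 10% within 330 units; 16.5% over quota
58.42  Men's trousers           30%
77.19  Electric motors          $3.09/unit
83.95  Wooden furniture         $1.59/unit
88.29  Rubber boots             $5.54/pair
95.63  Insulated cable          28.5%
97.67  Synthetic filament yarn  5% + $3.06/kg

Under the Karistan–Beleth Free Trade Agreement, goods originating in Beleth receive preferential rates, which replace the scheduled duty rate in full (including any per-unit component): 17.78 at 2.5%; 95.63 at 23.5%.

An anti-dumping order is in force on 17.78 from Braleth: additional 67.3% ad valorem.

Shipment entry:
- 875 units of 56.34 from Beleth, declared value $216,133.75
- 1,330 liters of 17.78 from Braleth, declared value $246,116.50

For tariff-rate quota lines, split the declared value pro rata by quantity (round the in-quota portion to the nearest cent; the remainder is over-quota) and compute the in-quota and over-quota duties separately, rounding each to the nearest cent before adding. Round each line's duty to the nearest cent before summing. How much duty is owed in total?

Line 1 (56.34, Beleth, 875 units, $216,133.75):
Code 56.34 is under a tariff-rate quota (threshold 330 units). In-quota: 330 units at 10%; over-quota: 545 units at 16.5%.
Pro-rata value split: in-quota = $216,133.75 × 330/875 = $81,513.30; over-quota = $216,133.75 − $81,513.30 = $134,620.45.
In-quota duty = $81,513.30 × 10% = $8,151.33. Over-quota duty = $134,620.45 × 16.5% = $22,212.37.
Line duty = $8,151.33 + $22,212.37 = $30,363.70.
Line 2 (17.78, Braleth, 1,330 liters, $246,116.50):
Base rate for 17.78 is 10% + $0.53/liter.
17.78 has an FTA preferential rate, but origin Braleth is not Beleth; base rate stands.
Additional duty on 17.78 from Braleth: +67.3%. Applied ad valorem rate: 10% + 67.3% = 77.3%.
Duty = $246,116.50 × 77.3% + 1,330 × $0.53 = $190,952.95.
Total = $30,363.70 + $190,952.95 = $221,316.65.

$221,316.65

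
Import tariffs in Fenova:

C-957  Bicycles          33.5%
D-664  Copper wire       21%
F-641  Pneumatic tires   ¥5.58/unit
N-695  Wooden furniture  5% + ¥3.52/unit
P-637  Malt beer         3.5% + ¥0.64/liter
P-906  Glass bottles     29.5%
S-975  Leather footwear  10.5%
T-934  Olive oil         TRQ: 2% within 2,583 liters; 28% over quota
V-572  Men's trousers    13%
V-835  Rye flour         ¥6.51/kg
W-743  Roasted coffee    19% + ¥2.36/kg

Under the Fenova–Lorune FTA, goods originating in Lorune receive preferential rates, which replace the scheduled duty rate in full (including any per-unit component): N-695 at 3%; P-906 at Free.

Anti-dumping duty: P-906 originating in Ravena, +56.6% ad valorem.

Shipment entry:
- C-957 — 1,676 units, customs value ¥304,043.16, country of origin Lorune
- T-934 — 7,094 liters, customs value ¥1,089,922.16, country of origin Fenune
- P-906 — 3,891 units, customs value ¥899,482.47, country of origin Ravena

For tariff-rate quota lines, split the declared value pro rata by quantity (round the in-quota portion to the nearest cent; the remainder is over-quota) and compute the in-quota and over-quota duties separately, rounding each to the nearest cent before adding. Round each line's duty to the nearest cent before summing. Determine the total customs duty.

¥1,078,305.52

Line 1 (C-957, Lorune, 1,676 units, ¥304,043.16):
Base rate for C-957 is 33.5%.
Origin Lorune is the FTA partner but C-957 is not on the preference list; base rate stands.
Duty = ¥304,043.16 × 33.5% = ¥101,854.46.
Line 2 (T-934, Fenune, 7,094 liters, ¥1,089,922.16):
Code T-934 is under a tariff-rate quota (threshold 2,583 liters). In-quota: 2,583 liters at 2%; over-quota: 4,511 liters at 28%.
Pro-rata value split: in-quota = ¥1,089,922.16 × 2,583/7,094 = ¥396,852.12; over-quota = ¥1,089,922.16 − ¥396,852.12 = ¥693,070.04.
In-quota duty = ¥396,852.12 × 2% = ¥7,937.04. Over-quota duty = ¥693,070.04 × 28% = ¥194,059.61.
Line duty = ¥7,937.04 + ¥194,059.61 = ¥201,996.65.
Line 3 (P-906, Ravena, 3,891 units, ¥899,482.47):
Base rate for P-906 is 29.5%.
P-906 has an FTA preferential rate, but origin Ravena is not Lorune; base rate stands.
Additional duty on P-906 from Ravena: +56.6%. Applied ad valorem rate: 29.5% + 56.6% = 86.1%.
Duty = ¥899,482.47 × 86.1% = ¥774,454.41.
Total = ¥101,854.46 + ¥201,996.65 + ¥774,454.41 = ¥1,078,305.52.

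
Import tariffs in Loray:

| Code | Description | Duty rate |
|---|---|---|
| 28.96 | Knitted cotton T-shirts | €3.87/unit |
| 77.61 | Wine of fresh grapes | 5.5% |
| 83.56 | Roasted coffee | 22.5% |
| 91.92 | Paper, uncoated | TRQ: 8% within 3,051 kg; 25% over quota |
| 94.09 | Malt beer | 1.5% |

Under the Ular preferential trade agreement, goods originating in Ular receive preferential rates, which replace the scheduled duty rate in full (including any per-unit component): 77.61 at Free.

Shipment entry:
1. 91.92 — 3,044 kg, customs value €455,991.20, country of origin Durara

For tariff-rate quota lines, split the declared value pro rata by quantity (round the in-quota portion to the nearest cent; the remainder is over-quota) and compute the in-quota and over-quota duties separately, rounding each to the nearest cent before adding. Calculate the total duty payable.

€36,479.30

Line 1 (91.92, Durara, 3,044 kg, €455,991.20):
Code 91.92 is under a tariff-rate quota (threshold 3,051 kg). Quantity 3,044 kg is within the quota, so the in-quota rate 8% applies to the full value.
Duty = €455,991.20 × 8% = €36,479.30.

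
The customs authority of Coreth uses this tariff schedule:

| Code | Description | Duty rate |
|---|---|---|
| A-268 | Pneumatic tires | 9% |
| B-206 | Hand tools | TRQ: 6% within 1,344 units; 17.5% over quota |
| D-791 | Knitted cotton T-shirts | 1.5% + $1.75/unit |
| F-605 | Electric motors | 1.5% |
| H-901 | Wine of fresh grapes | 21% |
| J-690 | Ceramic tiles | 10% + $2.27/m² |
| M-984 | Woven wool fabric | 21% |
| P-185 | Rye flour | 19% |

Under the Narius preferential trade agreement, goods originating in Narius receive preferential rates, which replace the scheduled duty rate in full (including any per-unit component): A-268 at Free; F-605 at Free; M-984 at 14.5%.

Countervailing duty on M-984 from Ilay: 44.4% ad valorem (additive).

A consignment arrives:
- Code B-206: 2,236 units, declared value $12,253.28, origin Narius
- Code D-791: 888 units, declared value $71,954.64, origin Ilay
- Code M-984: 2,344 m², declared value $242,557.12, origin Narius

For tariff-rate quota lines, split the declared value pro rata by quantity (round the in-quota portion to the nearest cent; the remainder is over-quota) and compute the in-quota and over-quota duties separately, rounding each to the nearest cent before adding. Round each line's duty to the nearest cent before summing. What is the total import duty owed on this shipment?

$39,101.44

Line 1 (B-206, Narius, 2,236 units, $12,253.28):
Code B-206 is under a tariff-rate quota (threshold 1,344 units). In-quota: 1,344 units at 6%; over-quota: 892 units at 17.5%.
Pro-rata value split: in-quota = $12,253.28 × 1,344/2,236 = $7,365.12; over-quota = $12,253.28 − $7,365.12 = $4,888.16.
In-quota duty = $7,365.12 × 6% = $441.91. Over-quota duty = $4,888.16 × 17.5% = $855.43.
Line duty = $441.91 + $855.43 = $1,297.34.
Line 2 (D-791, Ilay, 888 units, $71,954.64):
Base rate for D-791 is 1.5% + $1.75/unit.
Duty = $71,954.64 × 1.5% + 888 × $1.75 = $2,633.32.
Line 3 (M-984, Narius, 2,344 m², $242,557.12):
Base rate for M-984 is 21%.
Origin Narius qualifies under the Coreth–Narius agreement and M-984 is covered: preferential rate 14.5% applies instead.
The additional-duty order on M-984 targets Ilay, not Narius; it does not apply.
Duty = $242,557.12 × 14.5% = $35,170.78.
Total = $1,297.34 + $2,633.32 + $35,170.78 = $39,101.44.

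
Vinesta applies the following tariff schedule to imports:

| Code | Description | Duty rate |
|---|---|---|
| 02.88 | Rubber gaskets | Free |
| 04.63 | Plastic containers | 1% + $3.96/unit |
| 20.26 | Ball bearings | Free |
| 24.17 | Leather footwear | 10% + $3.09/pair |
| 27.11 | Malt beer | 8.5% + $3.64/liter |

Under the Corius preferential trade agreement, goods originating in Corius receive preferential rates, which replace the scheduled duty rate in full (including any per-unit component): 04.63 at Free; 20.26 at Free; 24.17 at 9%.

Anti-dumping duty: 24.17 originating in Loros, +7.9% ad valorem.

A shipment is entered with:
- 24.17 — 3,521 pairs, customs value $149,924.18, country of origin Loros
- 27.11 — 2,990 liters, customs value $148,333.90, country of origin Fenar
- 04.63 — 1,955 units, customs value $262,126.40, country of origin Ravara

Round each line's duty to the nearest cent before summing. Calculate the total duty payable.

$71,571.36

Line 1 (24.17, Loros, 3,521 pairs, $149,924.18):
Base rate for 24.17 is 10% + $3.09/pair.
24.17 has an FTA preferential rate, but origin Loros is not Corius; base rate stands.
Additional duty on 24.17 from Loros: +7.9%. Applied ad valorem rate: 10% + 7.9% = 17.9%.
Duty = $149,924.18 × 17.9% + 3,521 × $3.09 = $37,716.32.
Line 2 (27.11, Fenar, 2,990 liters, $148,333.90):
Base rate for 27.11 is 8.5% + $3.64/liter.
Duty = $148,333.90 × 8.5% + 2,990 × $3.64 = $23,491.98.
Line 3 (04.63, Ravara, 1,955 units, $262,126.40):
Base rate for 04.63 is 1% + $3.96/unit.
04.63 has an FTA preferential rate, but origin Ravara is not Corius; base rate stands.
Duty = $262,126.40 × 1% + 1,955 × $3.96 = $10,363.06.
Total = $37,716.32 + $23,491.98 + $10,363.06 = $71,571.36.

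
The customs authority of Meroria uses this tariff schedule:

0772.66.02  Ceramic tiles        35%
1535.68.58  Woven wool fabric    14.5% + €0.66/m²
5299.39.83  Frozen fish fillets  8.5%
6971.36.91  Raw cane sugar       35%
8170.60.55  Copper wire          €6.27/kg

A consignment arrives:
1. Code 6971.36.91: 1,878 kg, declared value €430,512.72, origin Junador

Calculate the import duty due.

€150,679.45

Line 1 (6971.36.91, Junador, 1,878 kg, €430,512.72):
Base rate for 6971.36.91 is 35%.
Duty = €430,512.72 × 35% = €150,679.45.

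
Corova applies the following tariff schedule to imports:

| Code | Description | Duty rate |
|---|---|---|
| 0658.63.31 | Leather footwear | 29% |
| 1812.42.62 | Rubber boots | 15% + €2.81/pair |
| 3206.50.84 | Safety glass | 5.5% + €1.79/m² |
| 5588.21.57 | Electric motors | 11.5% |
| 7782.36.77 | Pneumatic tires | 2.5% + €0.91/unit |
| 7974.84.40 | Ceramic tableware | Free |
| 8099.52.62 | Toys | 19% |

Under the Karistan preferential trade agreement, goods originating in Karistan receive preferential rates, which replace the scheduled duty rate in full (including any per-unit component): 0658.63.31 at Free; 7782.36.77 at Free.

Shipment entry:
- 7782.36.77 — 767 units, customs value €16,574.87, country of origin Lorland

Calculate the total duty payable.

Line 1 (7782.36.77, Lorland, 767 units, €16,574.87):
Base rate for 7782.36.77 is 2.5% + €0.91/unit.
7782.36.77 has an FTA preferential rate, but origin Lorland is not Karistan; base rate stands.
Duty = €16,574.87 × 2.5% + 767 × €0.91 = €1,112.34.

€1,112.34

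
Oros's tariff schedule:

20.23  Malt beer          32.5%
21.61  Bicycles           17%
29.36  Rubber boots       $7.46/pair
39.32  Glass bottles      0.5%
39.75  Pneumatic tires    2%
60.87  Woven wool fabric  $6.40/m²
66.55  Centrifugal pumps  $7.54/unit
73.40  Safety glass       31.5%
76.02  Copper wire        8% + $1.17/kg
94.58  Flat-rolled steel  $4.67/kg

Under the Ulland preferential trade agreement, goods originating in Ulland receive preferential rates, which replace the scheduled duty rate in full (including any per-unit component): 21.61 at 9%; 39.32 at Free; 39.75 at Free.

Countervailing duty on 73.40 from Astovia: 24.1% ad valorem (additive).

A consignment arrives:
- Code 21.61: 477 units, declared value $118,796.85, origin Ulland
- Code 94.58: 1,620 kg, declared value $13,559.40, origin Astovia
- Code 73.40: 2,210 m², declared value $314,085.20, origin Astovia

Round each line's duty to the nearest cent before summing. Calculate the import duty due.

Line 1 (21.61, Ulland, 477 units, $118,796.85):
Base rate for 21.61 is 17%.
Origin Ulland qualifies under the Oros–Ulland agreement and 21.61 is covered: preferential rate 9% applies instead.
Duty = $118,796.85 × 9% = $10,691.72.
Line 2 (94.58, Astovia, 1,620 kg, $13,559.40):
Base rate for 94.58 is $4.67/kg.
Duty = 1,620 × $4.67 = $7,565.40.
Line 3 (73.40, Astovia, 2,210 m², $314,085.20):
Base rate for 73.40 is 31.5%.
Additional duty on 73.40 from Astovia: +24.1%. Applied ad valorem rate: 31.5% + 24.1% = 55.6%.
Duty = $314,085.20 × 55.6% = $174,631.37.
Total = $10,691.72 + $7,565.40 + $174,631.37 = $192,888.49.

$192,888.49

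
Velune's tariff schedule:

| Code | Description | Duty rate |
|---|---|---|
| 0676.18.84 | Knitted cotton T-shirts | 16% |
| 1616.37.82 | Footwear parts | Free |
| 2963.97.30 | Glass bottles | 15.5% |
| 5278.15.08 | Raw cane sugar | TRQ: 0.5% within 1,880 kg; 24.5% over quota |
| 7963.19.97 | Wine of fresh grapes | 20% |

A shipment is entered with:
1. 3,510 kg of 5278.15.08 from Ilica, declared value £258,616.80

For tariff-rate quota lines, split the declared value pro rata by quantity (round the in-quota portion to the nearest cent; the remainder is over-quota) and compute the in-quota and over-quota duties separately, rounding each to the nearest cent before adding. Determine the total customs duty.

Line 1 (5278.15.08, Ilica, 3,510 kg, £258,616.80):
Code 5278.15.08 is under a tariff-rate quota (threshold 1,880 kg). In-quota: 1,880 kg at 0.5%; over-quota: 1,630 kg at 24.5%.
Pro-rata value split: in-quota = £258,616.80 × 1,880/3,510 = £138,518.40; over-quota = £258,616.80 − £138,518.40 = £120,098.40.
In-quota duty = £138,518.40 × 0.5% = £692.59. Over-quota duty = £120,098.40 × 24.5% = £29,424.11.
Line duty = £692.59 + £29,424.11 = £30,116.70.

£30,116.70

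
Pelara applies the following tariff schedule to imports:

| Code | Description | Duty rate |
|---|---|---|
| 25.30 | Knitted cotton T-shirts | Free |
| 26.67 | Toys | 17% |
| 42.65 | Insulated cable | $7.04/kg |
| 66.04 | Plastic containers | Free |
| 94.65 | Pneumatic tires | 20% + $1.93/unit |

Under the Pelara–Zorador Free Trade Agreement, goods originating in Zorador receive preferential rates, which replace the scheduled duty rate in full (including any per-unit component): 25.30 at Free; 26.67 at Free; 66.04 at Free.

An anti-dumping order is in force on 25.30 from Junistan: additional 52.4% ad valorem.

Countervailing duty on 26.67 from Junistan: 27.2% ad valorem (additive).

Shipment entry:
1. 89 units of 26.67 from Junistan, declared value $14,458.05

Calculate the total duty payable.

$6,390.46

Line 1 (26.67, Junistan, 89 units, $14,458.05):
Base rate for 26.67 is 17%.
26.67 has an FTA preferential rate, but origin Junistan is not Zorador; base rate stands.
Additional duty on 26.67 from Junistan: +27.2%. Applied ad valorem rate: 17% + 27.2% = 44.2%.
Duty = $14,458.05 × 44.2% = $6,390.46.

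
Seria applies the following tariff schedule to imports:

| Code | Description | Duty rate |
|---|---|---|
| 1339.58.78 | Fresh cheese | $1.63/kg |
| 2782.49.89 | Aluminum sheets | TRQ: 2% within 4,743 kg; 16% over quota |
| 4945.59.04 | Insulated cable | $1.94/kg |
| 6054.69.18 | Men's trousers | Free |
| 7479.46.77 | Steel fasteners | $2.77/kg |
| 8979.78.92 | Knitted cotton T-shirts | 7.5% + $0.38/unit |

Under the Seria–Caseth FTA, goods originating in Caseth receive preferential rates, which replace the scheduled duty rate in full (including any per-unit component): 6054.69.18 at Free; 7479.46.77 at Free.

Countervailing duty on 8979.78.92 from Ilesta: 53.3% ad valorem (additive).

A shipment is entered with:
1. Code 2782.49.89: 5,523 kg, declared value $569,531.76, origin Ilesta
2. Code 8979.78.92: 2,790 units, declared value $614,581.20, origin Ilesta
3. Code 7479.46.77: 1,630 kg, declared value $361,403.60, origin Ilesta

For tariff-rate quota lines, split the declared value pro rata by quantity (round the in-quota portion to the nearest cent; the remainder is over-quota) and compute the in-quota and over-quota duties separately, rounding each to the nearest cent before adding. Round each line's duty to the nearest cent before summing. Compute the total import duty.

Line 1 (2782.49.89, Ilesta, 5,523 kg, $569,531.76):
Code 2782.49.89 is under a tariff-rate quota (threshold 4,743 kg). In-quota: 4,743 kg at 2%; over-quota: 780 kg at 16%.
Pro-rata value split: in-quota = $569,531.76 × 4,743/5,523 = $489,098.16; over-quota = $569,531.76 − $489,098.16 = $80,433.60.
In-quota duty = $489,098.16 × 2% = $9,781.96. Over-quota duty = $80,433.60 × 16% = $12,869.38.
Line duty = $9,781.96 + $12,869.38 = $22,651.34.
Line 2 (8979.78.92, Ilesta, 2,790 units, $614,581.20):
Base rate for 8979.78.92 is 7.5% + $0.38/unit.
Additional duty on 8979.78.92 from Ilesta: +53.3%. Applied ad valorem rate: 7.5% + 53.3% = 60.8%.
Duty = $614,581.20 × 60.8% + 2,790 × $0.38 = $374,725.57.
Line 3 (7479.46.77, Ilesta, 1,630 kg, $361,403.60):
Base rate for 7479.46.77 is $2.77/kg.
7479.46.77 has an FTA preferential rate, but origin Ilesta is not Caseth; base rate stands.
Duty = 1,630 × $2.77 = $4,515.10.
Total = $22,651.34 + $374,725.57 + $4,515.10 = $401,892.01.

$401,892.01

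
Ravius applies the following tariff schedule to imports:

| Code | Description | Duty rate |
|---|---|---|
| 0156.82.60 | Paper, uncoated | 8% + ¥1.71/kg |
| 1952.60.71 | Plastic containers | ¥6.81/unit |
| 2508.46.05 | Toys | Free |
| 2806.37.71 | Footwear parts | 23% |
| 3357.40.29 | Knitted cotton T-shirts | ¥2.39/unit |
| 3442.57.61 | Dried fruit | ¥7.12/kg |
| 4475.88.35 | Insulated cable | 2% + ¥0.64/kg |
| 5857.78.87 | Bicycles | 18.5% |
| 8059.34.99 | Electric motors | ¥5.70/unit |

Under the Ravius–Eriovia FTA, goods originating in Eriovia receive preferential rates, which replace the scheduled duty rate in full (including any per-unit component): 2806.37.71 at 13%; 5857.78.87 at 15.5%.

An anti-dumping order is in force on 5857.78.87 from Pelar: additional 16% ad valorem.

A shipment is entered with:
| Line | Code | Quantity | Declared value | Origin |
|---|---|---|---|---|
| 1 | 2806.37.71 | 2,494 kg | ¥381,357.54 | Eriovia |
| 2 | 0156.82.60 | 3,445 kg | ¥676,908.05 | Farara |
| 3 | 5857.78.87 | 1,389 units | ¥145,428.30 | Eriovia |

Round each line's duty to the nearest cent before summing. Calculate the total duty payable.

Line 1 (2806.37.71, Eriovia, 2,494 kg, ¥381,357.54):
Base rate for 2806.37.71 is 23%.
Origin Eriovia qualifies under the Ravius–Eriovia agreement and 2806.37.71 is covered: preferential rate 13% applies instead.
Duty = ¥381,357.54 × 13% = ¥49,576.48.
Line 2 (0156.82.60, Farara, 3,445 kg, ¥676,908.05):
Base rate for 0156.82.60 is 8% + ¥1.71/kg.
Duty = ¥676,908.05 × 8% + 3,445 × ¥1.71 = ¥60,043.59.
Line 3 (5857.78.87, Eriovia, 1,389 units, ¥145,428.30):
Base rate for 5857.78.87 is 18.5%.
Origin Eriovia qualifies under the Ravius–Eriovia agreement and 5857.78.87 is covered: preferential rate 15.5% applies instead.
The additional-duty order on 5857.78.87 targets Pelar, not Eriovia; it does not apply.
Duty = ¥145,428.30 × 15.5% = ¥22,541.39.
Total = ¥49,576.48 + ¥60,043.59 + ¥22,541.39 = ¥132,161.46.

¥132,161.46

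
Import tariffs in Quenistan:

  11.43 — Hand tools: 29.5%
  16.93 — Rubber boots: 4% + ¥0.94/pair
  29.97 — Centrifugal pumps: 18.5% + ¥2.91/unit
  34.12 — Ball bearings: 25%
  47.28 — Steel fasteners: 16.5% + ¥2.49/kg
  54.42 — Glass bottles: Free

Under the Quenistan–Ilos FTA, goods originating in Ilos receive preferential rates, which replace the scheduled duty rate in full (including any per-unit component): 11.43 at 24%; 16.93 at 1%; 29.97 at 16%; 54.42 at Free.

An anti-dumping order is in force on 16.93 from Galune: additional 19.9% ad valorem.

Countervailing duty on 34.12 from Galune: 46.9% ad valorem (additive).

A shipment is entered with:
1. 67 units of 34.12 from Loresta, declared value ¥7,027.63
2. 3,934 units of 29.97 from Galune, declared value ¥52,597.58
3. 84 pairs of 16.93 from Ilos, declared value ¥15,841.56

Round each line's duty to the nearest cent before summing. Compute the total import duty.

Line 1 (34.12, Loresta, 67 units, ¥7,027.63):
Base rate for 34.12 is 25%.
The additional-duty order on 34.12 targets Galune, not Loresta; it does not apply.
Duty = ¥7,027.63 × 25% = ¥1,756.91.
Line 2 (29.97, Galune, 3,934 units, ¥52,597.58):
Base rate for 29.97 is 18.5% + ¥2.91/unit.
29.97 has an FTA preferential rate, but origin Galune is not Ilos; base rate stands.
Duty = ¥52,597.58 × 18.5% + 3,934 × ¥2.91 = ¥21,178.49.
Line 3 (16.93, Ilos, 84 pairs, ¥15,841.56):
Base rate for 16.93 is 4% + ¥0.94/pair.
Origin Ilos qualifies under the Quenistan–Ilos agreement and 16.93 is covered: preferential rate 1% applies instead.
The additional-duty order on 16.93 targets Galune, not Ilos; it does not apply.
Duty = ¥15,841.56 × 1% = ¥158.42.
Total = ¥1,756.91 + ¥21,178.49 + ¥158.42 = ¥23,093.82.

¥23,093.82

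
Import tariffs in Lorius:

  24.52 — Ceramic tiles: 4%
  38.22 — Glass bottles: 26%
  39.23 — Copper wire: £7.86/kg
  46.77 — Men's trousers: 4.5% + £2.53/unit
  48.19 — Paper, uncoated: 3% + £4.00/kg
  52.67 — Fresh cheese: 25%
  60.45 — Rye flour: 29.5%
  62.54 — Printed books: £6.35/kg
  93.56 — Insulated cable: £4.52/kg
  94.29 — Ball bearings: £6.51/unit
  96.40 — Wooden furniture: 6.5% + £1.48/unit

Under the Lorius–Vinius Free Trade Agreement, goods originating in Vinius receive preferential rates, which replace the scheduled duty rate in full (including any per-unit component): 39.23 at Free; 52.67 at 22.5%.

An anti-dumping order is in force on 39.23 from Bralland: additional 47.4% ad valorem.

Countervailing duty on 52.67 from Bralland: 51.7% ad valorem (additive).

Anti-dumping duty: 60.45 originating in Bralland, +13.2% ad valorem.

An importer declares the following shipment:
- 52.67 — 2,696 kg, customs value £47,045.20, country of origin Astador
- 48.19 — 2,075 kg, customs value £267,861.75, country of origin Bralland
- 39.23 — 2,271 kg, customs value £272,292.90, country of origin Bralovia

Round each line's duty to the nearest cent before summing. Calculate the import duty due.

Line 1 (52.67, Astador, 2,696 kg, £47,045.20):
Base rate for 52.67 is 25%.
52.67 has an FTA preferential rate, but origin Astador is not Vinius; base rate stands.
The additional-duty order on 52.67 targets Bralland, not Astador; it does not apply.
Duty = £47,045.20 × 25% = £11,761.30.
Line 2 (48.19, Bralland, 2,075 kg, £267,861.75):
Base rate for 48.19 is 3% + £4.00/kg.
Duty = £267,861.75 × 3% + 2,075 × £4.00 = £16,335.85.
Line 3 (39.23, Bralovia, 2,271 kg, £272,292.90):
Base rate for 39.23 is £7.86/kg.
39.23 has an FTA preferential rate, but origin Bralovia is not Vinius; base rate stands.
The additional-duty order on 39.23 targets Bralland, not Bralovia; it does not apply.
Duty = 2,271 × £7.86 = £17,850.06.
Total = £11,761.30 + £16,335.85 + £17,850.06 = £45,947.21.

£45,947.21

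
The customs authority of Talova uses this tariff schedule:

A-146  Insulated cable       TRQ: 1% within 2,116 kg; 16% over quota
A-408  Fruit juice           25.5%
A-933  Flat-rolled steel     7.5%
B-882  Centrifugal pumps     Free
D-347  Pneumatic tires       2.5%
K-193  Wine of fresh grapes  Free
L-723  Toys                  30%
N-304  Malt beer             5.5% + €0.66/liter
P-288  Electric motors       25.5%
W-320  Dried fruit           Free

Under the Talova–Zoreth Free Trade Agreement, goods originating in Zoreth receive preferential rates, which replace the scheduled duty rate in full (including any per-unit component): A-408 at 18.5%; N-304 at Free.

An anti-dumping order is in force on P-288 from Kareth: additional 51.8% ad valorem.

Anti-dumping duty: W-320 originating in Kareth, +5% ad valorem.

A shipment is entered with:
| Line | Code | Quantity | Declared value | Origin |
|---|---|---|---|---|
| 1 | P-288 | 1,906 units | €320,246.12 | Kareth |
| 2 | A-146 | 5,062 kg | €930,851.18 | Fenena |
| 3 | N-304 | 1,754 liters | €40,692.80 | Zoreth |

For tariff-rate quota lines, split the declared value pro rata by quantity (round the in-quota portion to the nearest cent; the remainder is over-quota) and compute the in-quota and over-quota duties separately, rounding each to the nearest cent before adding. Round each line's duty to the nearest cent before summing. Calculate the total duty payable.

Line 1 (P-288, Kareth, 1,906 units, €320,246.12):
Base rate for P-288 is 25.5%.
Additional duty on P-288 from Kareth: +51.8%. Applied ad valorem rate: 25.5% + 51.8% = 77.3%.
Duty = €320,246.12 × 77.3% = €247,550.25.
Line 2 (A-146, Fenena, 5,062 kg, €930,851.18):
Code A-146 is under a tariff-rate quota (threshold 2,116 kg). In-quota: 2,116 kg at 1%; over-quota: 2,946 kg at 16%.
Pro-rata value split: in-quota = €930,851.18 × 2,116/5,062 = €389,111.24; over-quota = €930,851.18 − €389,111.24 = €541,739.94.
In-quota duty = €389,111.24 × 1% = €3,891.11. Over-quota duty = €541,739.94 × 16% = €86,678.39.
Line duty = €3,891.11 + €86,678.39 = €90,569.50.
Line 3 (N-304, Zoreth, 1,754 liters, €40,692.80):
Base rate for N-304 is 5.5% + €0.66/liter.
Origin Zoreth qualifies under the Talova–Zoreth agreement and N-304 is covered: preferential rate Free applies instead.
Duty = €40,692.80 × 0% = €0.00.
Total = €247,550.25 + €90,569.50 + €0.00 = €338,119.75.

€338,119.75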